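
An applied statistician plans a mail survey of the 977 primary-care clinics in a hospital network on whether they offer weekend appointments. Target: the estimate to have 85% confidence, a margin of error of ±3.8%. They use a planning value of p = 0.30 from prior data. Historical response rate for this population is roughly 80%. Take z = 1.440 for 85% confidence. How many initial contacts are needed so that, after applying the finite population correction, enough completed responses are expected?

289

Completed interviews needed (unadjusted): n₀ = 1.440² × 0.2100 / 0.038² ≈ 301.56 → 302.
FPC for N = 977: n = 302 / (1 + 301/977) = 302 / 1.3081 ≈ 230.87 → 231.
At an 80% response rate, contacts needed = 231 / 0.80 ≈ 288.75 → 289.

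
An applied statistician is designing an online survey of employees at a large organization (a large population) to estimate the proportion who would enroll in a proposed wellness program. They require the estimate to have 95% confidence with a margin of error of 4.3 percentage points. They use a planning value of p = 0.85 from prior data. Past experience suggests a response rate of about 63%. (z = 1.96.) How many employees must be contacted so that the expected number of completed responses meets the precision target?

421

Completed interviews needed: n₀ = 1.96² × 0.1275 / 0.043² ≈ 264.90 → 265.
At a 63% response rate, contacts needed = 265 / 0.63 ≈ 420.63 → 421.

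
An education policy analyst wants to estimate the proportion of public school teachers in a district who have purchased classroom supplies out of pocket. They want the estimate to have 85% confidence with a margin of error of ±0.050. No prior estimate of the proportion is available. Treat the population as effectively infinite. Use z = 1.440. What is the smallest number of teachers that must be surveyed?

With no prior estimate, use p = 0.5, giving p(1−p) = 0.25.
n = z²·p(1−p)/E² = 1.440² × 0.2500 / 0.050² = 2.0736 × 0.2500 / 0.002500 ≈ 207.36.
Rounding up gives n = 208.

208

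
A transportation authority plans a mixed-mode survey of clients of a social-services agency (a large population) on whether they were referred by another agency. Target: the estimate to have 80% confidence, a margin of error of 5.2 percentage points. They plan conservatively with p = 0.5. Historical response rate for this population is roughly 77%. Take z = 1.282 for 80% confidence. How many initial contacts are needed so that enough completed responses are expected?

Completed interviews needed: n₀ = 1.282² × 0.2500 / 0.052² ≈ 151.95 → 152.
At a 77% response rate, contacts needed = 152 / 0.77 ≈ 197.40 → 198.

198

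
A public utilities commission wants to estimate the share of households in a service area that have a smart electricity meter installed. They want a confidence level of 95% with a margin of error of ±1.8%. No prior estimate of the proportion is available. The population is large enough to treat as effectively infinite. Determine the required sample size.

2965

For 95% confidence, z = 1.960.
With no prior estimate, use p = 0.5, giving p(1−p) = 0.25.
n = z²·p(1−p)/E² = 1.960² × 0.2500 / 0.018² = 3.8416 × 0.2500 / 0.000324 ≈ 2964.20.
Rounding up gives n = 2965.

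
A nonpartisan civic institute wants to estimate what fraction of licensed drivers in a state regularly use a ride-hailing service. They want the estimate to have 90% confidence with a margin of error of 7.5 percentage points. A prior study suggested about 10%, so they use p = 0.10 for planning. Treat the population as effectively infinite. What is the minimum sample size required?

For 90% confidence, z = 1.64.
With p = 0.10, p(1−p) = 0.0900.
n = z²·p(1−p)/E² = 1.64² × 0.0900 / 0.075² = 2.6896 × 0.0900 / 0.005625 ≈ 43.03.
Rounding up gives n = 44.

44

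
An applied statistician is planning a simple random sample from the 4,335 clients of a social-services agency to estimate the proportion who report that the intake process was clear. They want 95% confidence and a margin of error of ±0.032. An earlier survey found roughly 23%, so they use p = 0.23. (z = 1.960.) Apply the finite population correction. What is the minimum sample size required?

Unadjusted: n₀ = 1.960² × 0.23 × 0.77 / 0.032² ≈ 664.40, so n₀ = 665.
Finite population correction with N = 4,335: n = n₀ / (1 + (n₀−1)/N) = 665 / (1 + 664/4335) = 665 / 1.1532 ≈ 576.67.
Rounding up, n = 577.

577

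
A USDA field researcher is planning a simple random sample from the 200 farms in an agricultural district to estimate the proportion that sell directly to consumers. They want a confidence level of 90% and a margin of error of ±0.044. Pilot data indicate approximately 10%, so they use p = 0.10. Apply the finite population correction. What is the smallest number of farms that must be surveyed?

78

For 90% confidence, z = 1.645.
Unadjusted: n₀ = 1.645² × 0.10 × 0.90 / 0.044² ≈ 125.80, so n₀ = 126.
Finite population correction with N = 200: n = n₀ / (1 + (n₀−1)/N) = 126 / (1 + 125/200) = 126 / 1.6250 ≈ 77.54.
Rounding up, n = 78.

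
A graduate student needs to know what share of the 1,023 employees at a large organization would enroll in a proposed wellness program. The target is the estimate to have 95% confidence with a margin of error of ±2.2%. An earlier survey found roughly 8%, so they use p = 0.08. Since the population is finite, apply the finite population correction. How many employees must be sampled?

For 95% confidence, z = 1.960.
Unadjusted: n₀ = 1.960² × 0.08 × 0.92 / 0.022² ≈ 584.18, so n₀ = 585.
Finite population correction with N = 1,023: n = n₀ / (1 + (n₀−1)/N) = 585 / (1 + 584/1023) = 585 / 1.5709 ≈ 372.41.
Rounding up, n = 373.

373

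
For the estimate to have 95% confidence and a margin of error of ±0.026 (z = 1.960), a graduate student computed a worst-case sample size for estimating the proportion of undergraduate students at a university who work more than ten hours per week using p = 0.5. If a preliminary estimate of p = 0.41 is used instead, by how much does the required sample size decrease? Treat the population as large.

46

Conservative (p = 0.5): n = 1.960² × 0.25 / 0.026² ≈ 1420.71 → 1421.
Using p = 0.41: p(1−p) = 0.2419, so n = 1.960² × 0.2419 / 0.026² ≈ 1374.68 → 1375.
Reduction: 1421 − 1375 = 46.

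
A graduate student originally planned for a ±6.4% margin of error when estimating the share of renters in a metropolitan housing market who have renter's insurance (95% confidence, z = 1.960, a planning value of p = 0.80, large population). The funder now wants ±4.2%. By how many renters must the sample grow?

At ±6.4%: n = 1.960² × 0.1600 / 0.064² ≈ 150.06 → 151.
At ±4.2%: n = 1.960² × 0.1600 / 0.042² ≈ 348.44 → 349.
Additional respondents: 349 − 151 = 198.

198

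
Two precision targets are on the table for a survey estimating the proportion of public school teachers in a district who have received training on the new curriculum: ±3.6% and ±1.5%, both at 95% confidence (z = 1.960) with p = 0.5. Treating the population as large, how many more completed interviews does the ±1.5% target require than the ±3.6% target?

At ±3.6%: n = 1.960² × 0.2500 / 0.036² ≈ 741.05 → 742.
At ±1.5%: n = 1.960² × 0.2500 / 0.015² ≈ 4268.44 → 4269.
Additional respondents: 4269 − 742 = 3527.

3527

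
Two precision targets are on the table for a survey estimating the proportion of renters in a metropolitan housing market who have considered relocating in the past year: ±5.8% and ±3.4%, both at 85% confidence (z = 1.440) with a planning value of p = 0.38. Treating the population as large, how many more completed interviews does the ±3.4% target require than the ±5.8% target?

At ±5.8%: n = 1.440² × 0.2356 / 0.058² ≈ 145.23 → 146.
At ±3.4%: n = 1.440² × 0.2356 / 0.034² ≈ 422.61 → 423.
Additional respondents: 423 − 146 = 277.

277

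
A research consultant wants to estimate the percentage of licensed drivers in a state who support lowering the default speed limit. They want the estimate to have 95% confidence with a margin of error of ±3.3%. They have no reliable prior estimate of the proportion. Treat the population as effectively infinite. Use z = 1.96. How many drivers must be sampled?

With no prior estimate, use p = 0.5, giving p(1−p) = 0.25.
n = z²·p(1−p)/E² = 1.96² × 0.2500 / 0.033² = 3.8416 × 0.2500 / 0.001089 ≈ 881.91.
Rounding up gives n = 882.

882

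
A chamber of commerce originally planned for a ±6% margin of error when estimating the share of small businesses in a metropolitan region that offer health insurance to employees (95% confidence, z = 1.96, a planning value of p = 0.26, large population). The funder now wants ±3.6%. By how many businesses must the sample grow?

At ±6%: n = 1.96² × 0.1924 / 0.060² ≈ 205.31 → 206.
At ±3.6%: n = 1.96² × 0.1924 / 0.036² ≈ 570.31 → 571.
Additional respondents: 571 − 206 = 365.

365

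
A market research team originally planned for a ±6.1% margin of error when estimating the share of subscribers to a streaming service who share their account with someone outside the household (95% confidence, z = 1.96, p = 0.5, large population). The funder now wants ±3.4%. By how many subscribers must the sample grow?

572

At ±6.1%: n = 1.96² × 0.2500 / 0.061² ≈ 258.10 → 259.
At ±3.4%: n = 1.96² × 0.2500 / 0.034² ≈ 830.80 → 831.
Additional respondents: 831 − 259 = 572.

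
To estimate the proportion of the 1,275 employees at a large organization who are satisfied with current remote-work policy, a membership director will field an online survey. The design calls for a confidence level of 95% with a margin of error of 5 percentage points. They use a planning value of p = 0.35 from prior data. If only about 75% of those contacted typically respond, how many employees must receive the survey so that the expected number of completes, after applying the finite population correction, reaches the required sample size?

For 95% confidence, z = 1.96.
Completed interviews needed (unadjusted): n₀ = 1.96² × 0.2275 / 0.050² ≈ 349.59 → 350.
FPC for N = 1,275: n = 350 / (1 + 349/1275) = 350 / 1.2737 ≈ 274.78 → 275.
At a 75% response rate, contacts needed = 275 / 0.75 ≈ 366.67 → 367.

367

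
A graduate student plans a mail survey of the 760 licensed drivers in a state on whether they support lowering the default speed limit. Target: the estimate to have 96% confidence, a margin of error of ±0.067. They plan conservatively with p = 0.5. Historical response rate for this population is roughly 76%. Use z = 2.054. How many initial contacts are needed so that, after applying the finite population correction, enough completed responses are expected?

Completed interviews needed (unadjusted): n₀ = 2.054² × 0.2500 / 0.067² ≈ 234.96 → 235.
FPC for N = 760: n = 235 / (1 + 234/760) = 235 / 1.3079 ≈ 179.68 → 180.
At a 76% response rate, contacts needed = 180 / 0.76 ≈ 236.84 → 237.

237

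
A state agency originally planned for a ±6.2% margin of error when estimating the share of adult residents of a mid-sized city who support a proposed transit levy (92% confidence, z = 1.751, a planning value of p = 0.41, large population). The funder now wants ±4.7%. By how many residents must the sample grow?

At ±6.2%: n = 1.751² × 0.2419 / 0.062² ≈ 192.94 → 193.
At ±4.7%: n = 1.751² × 0.2419 / 0.047² ≈ 335.75 → 336.
Additional respondents: 336 − 193 = 143.

143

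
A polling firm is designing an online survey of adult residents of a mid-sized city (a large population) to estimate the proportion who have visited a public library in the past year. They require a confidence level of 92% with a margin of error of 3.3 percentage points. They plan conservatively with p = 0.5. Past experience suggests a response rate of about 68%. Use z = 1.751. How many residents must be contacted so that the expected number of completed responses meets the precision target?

Completed interviews needed: n₀ = 1.751² × 0.2500 / 0.033² ≈ 703.86 → 704.
At a 68% response rate, contacts needed = 704 / 0.68 ≈ 1035.29 → 1036.

1036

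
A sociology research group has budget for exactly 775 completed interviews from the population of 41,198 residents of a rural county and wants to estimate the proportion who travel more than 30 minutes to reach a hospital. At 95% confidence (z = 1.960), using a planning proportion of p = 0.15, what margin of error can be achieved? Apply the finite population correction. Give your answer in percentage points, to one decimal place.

Finite-population factor: (N−n)/(N−1) = (41198−775)/(41198−1) = 0.9812.
SE(p̂) = √[p(1−p)/n · (N−n)/(N−1)] = √[0.1275/775 × 0.9812] = 0.01271.
E = z × SE = 1.960 × 0.01271 = 0.02490 ≈ 2.5 percentage points.

2.5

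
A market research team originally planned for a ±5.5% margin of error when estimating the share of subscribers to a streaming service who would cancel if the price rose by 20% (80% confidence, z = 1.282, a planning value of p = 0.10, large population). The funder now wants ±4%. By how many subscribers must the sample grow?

At ±5.5%: n = 1.282² × 0.0900 / 0.055² ≈ 48.90 → 49.
At ±4%: n = 1.282² × 0.0900 / 0.040² ≈ 92.45 → 93.
Additional respondents: 93 − 49 = 44.

44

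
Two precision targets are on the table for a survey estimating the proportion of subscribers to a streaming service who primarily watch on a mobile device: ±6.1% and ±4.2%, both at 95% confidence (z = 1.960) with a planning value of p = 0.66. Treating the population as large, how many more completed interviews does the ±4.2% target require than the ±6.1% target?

At ±6.1%: n = 1.960² × 0.2244 / 0.061² ≈ 231.67 → 232.
At ±4.2%: n = 1.960² × 0.2244 / 0.042² ≈ 488.69 → 489.
Additional respondents: 489 − 232 = 257.

257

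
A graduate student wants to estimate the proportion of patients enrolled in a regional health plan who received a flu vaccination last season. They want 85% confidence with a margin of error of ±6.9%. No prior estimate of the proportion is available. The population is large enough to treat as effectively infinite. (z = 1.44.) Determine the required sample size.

109

With no prior estimate, use p = 0.5, giving p(1−p) = 0.25.
n = z²·p(1−p)/E² = 1.44² × 0.2500 / 0.069² = 2.0736 × 0.2500 / 0.004761 ≈ 108.88.
Rounding up gives n = 109.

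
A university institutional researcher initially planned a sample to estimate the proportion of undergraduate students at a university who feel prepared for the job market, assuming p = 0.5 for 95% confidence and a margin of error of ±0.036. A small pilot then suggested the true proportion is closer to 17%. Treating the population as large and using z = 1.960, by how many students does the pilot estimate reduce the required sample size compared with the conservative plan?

Conservative (p = 0.5): n = 1.960² × 0.25 / 0.036² ≈ 741.05 → 742.
Using p = 0.17: p(1−p) = 0.1411, so n = 1.960² × 0.1411 / 0.036² ≈ 418.25 → 419.
Reduction: 742 − 419 = 323.

323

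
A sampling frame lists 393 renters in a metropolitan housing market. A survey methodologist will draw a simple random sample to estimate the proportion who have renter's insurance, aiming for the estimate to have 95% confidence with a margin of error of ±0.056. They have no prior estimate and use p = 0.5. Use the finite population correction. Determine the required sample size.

For 95% confidence, z = 1.960.
Unadjusted: n₀ = 1.960² × 0.50 × 0.50 / 0.056² ≈ 306.25, so n₀ = 307.
Finite population correction with N = 393: n = n₀ / (1 + (n₀−1)/N) = 307 / (1 + 306/393) = 307 / 1.7786 ≈ 172.61.
Rounding up, n = 173.

173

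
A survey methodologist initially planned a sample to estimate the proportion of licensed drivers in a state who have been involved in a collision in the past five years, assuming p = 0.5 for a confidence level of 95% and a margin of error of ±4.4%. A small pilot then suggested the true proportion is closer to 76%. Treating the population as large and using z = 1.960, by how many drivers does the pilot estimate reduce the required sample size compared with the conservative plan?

135

Conservative (p = 0.5): n = 1.960² × 0.25 / 0.044² ≈ 496.07 → 497.
Using p = 0.76: p(1−p) = 0.1824, so n = 1.960² × 0.1824 / 0.044² ≈ 361.94 → 362.
Reduction: 497 − 362 = 135.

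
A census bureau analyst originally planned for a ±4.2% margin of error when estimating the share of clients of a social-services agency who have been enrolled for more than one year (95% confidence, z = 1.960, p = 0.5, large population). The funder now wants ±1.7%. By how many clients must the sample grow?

2779

At ±4.2%: n = 1.960² × 0.2500 / 0.042² ≈ 544.44 → 545.
At ±1.7%: n = 1.960² × 0.2500 / 0.017² ≈ 3323.18 → 3324.
Additional respondents: 3324 − 545 = 2779.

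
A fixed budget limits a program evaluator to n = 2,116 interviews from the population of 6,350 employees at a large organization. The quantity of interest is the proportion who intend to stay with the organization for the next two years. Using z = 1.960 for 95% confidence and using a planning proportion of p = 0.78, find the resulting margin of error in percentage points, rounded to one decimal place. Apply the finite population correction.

Finite-population factor: (N−n)/(N−1) = (6350−2116)/(6350−1) = 0.6669.
SE(p̂) = √[p(1−p)/n · (N−n)/(N−1)] = √[0.1716/2116 × 0.6669] = 0.00735.
E = z × SE = 1.960 × 0.00735 = 0.01441 ≈ 1.4 percentage points.

1.4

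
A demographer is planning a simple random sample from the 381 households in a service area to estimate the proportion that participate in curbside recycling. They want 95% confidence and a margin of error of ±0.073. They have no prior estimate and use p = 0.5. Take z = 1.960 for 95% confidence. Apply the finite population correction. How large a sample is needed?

123

Unadjusted: n₀ = 1.960² × 0.50 × 0.50 / 0.073² ≈ 180.22, so n₀ = 181.
Finite population correction with N = 381: n = n₀ / (1 + (n₀−1)/N) = 181 / (1 + 180/381) = 181 / 1.4724 ≈ 122.93.
Rounding up, n = 123.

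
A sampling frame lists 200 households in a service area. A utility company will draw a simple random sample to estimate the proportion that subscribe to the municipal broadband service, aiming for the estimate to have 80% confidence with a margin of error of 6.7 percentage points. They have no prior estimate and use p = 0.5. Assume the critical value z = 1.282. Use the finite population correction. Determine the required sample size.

Unadjusted: n₀ = 1.282² × 0.50 × 0.50 / 0.067² ≈ 91.53, so n₀ = 92.
Finite population correction with N = 200: n = n₀ / (1 + (n₀−1)/N) = 92 / (1 + 91/200) = 92 / 1.4550 ≈ 63.23.
Rounding up, n = 64.

64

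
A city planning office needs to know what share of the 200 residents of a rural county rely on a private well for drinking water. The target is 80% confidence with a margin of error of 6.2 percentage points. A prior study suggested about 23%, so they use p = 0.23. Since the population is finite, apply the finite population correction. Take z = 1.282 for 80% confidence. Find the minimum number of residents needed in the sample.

56

Unadjusted: n₀ = 1.282² × 0.23 × 0.77 / 0.062² ≈ 75.72, so n₀ = 76.
Finite population correction with N = 200: n = n₀ / (1 + (n₀−1)/N) = 76 / (1 + 75/200) = 76 / 1.3750 ≈ 55.27.
Rounding up, n = 56.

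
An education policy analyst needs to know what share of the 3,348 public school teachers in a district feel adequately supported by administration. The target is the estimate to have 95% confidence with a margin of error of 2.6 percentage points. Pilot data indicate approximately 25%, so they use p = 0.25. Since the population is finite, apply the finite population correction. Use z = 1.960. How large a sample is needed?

809

Unadjusted: n₀ = 1.960² × 0.25 × 0.75 / 0.026² ≈ 1065.53, so n₀ = 1066.
Finite population correction with N = 3,348: n = n₀ / (1 + (n₀−1)/N) = 1066 / (1 + 1065/3348) = 1066 / 1.3181 ≈ 808.74.
Rounding up, n = 809.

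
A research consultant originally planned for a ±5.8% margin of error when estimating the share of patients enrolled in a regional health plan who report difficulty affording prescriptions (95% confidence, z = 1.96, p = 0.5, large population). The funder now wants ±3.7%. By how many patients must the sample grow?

416

At ±5.8%: n = 1.96² × 0.2500 / 0.058² ≈ 285.49 → 286.
At ±3.7%: n = 1.96² × 0.2500 / 0.037² ≈ 701.53 → 702.
Additional respondents: 702 − 286 = 416.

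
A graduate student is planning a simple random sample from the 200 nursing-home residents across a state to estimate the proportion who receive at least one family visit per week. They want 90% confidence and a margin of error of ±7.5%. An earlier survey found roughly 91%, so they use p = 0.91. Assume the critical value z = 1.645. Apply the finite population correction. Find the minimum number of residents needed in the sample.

Unadjusted: n₀ = 1.645² × 0.91 × 0.09 / 0.075² ≈ 39.40, so n₀ = 40.
Finite population correction with N = 200: n = n₀ / (1 + (n₀−1)/N) = 40 / (1 + 39/200) = 40 / 1.1950 ≈ 33.47.
Rounding up, n = 34.

34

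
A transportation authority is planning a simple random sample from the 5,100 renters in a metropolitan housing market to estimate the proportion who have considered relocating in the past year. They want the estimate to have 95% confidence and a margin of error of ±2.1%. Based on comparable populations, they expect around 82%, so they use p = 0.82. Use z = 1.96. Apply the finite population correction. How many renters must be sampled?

Unadjusted: n₀ = 1.96² × 0.82 × 0.18 / 0.021² ≈ 1285.76, so n₀ = 1286.
Finite population correction with N = 5,100: n = n₀ / (1 + (n₀−1)/N) = 1286 / (1 + 1285/5100) = 1286 / 1.2520 ≈ 1027.19.
Rounding up, n = 1028.

1028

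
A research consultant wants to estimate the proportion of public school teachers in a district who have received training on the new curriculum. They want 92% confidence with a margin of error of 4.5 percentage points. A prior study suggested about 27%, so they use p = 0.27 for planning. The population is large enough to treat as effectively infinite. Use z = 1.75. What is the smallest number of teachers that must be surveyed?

With p = 0.27, p(1−p) = 0.1971.
n = z²·p(1−p)/E² = 1.75² × 0.1971 / 0.045² = 3.0625 × 0.1971 / 0.002025 ≈ 298.08.
Rounding up gives n = 299.

299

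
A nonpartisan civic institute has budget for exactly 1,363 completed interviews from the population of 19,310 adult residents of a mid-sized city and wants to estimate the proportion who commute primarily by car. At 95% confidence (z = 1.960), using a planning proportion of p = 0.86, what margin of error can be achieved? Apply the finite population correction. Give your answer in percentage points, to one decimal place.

Finite-population factor: (N−n)/(N−1) = (19310−1363)/(19310−1) = 0.9295.
SE(p̂) = √[p(1−p)/n · (N−n)/(N−1)] = √[0.1204/1363 × 0.9295] = 0.00906.
E = z × SE = 1.960 × 0.00906 = 0.01776 ≈ 1.8 percentage points.

1.8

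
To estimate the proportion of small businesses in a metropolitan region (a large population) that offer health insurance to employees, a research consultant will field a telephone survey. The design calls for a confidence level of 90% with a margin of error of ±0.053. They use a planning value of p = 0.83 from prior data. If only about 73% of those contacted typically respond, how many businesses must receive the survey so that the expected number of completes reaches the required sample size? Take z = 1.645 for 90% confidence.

Completed interviews needed: n₀ = 1.645² × 0.1411 / 0.053² ≈ 135.93 → 136.
At a 73% response rate, contacts needed = 136 / 0.73 ≈ 186.30 → 187.

187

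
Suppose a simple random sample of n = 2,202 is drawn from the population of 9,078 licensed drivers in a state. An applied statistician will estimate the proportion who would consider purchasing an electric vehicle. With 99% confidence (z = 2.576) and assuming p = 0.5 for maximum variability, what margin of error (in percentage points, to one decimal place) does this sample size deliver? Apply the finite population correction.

2.4

Finite-population factor: (N−n)/(N−1) = (9078−2202)/(9078−1) = 0.7575.
SE(p̂) = √[p(1−p)/n · (N−n)/(N−1)] = √[0.2500/2202 × 0.7575] = 0.00927.
E = z × SE = 2.576 × 0.00927 = 0.02389 ≈ 2.4 percentage points.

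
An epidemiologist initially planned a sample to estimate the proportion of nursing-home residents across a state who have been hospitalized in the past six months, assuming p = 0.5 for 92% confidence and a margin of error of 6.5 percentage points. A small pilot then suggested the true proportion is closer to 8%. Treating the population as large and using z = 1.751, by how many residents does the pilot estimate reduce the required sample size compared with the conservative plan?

Conservative (p = 0.5): n = 1.751² × 0.25 / 0.065² ≈ 181.42 → 182.
Using p = 0.08: p(1−p) = 0.0736, so n = 1.751² × 0.0736 / 0.065² ≈ 53.41 → 54.
Reduction: 182 − 54 = 128.

128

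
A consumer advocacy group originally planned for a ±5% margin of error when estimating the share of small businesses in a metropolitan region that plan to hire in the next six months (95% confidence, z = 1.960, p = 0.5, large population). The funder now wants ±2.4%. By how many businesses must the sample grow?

1283

At ±5%: n = 1.960² × 0.2500 / 0.050² ≈ 384.16 → 385.
At ±2.4%: n = 1.960² × 0.2500 / 0.024² ≈ 1667.36 → 1668.
Additional respondents: 1668 − 385 = 1283.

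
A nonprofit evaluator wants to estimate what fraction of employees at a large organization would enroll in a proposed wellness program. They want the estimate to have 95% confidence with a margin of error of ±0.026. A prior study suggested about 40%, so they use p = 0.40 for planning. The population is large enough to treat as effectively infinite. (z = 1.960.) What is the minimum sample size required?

With p = 0.40, p(1−p) = 0.2400.
n = z²·p(1−p)/E² = 1.960² × 0.2400 / 0.026² = 3.8416 × 0.2400 / 0.000676 ≈ 1363.88.
Rounding up gives n = 1364.

1364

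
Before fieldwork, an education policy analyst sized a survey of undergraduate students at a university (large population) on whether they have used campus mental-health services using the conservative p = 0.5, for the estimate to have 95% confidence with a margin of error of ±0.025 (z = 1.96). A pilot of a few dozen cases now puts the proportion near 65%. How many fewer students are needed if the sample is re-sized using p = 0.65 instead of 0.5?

138

Conservative (p = 0.5): n = 1.96² × 0.25 / 0.025² ≈ 1536.64 → 1537.
Using p = 0.65: p(1−p) = 0.2275, so n = 1.96² × 0.2275 / 0.025² ≈ 1398.34 → 1399.
Reduction: 1537 − 1399 = 138.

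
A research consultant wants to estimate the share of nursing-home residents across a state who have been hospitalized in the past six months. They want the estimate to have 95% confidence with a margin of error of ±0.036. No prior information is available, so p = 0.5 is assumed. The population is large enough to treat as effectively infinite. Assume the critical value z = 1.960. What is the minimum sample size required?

742

With p = 0.5, p(1−p) = 0.25.
n = z²·p(1−p)/E² = 1.960² × 0.2500 / 0.036² = 3.8416 × 0.2500 / 0.001296 ≈ 741.05.
Rounding up gives n = 742.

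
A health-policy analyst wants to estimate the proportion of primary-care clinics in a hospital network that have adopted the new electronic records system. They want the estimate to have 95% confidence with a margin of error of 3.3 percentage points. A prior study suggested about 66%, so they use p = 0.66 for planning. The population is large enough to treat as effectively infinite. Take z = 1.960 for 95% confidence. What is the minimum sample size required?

With p = 0.66, p(1−p) = 0.2244.
n = z²·p(1−p)/E² = 1.960² × 0.2244 / 0.033² = 3.8416 × 0.2244 / 0.001089 ≈ 791.60.
Rounding up gives n = 792.

792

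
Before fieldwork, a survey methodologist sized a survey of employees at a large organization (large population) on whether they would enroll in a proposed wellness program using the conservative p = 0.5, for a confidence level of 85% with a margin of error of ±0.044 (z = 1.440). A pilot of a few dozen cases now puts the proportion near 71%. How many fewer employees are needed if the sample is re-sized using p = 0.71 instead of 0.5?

47

Conservative (p = 0.5): n = 1.440² × 0.25 / 0.044² ≈ 267.77 → 268.
Using p = 0.71: p(1−p) = 0.2059, so n = 1.440² × 0.2059 / 0.044² ≈ 220.53 → 221.
Reduction: 268 − 221 = 47.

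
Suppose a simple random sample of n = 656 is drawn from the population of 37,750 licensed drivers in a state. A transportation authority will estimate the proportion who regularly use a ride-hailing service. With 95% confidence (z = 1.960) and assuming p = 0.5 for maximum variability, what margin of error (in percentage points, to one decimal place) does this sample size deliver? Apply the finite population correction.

Finite-population factor: (N−n)/(N−1) = (37750−656)/(37750−1) = 0.9826.
SE(p̂) = √[p(1−p)/n · (N−n)/(N−1)] = √[0.2500/656 × 0.9826] = 0.01935.
E = z × SE = 1.960 × 0.01935 = 0.03793 ≈ 3.8 percentage points.

3.8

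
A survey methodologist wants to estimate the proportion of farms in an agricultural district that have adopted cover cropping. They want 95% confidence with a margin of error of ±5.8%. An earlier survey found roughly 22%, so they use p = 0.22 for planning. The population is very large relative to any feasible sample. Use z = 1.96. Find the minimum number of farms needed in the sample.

196

With p = 0.22, p(1−p) = 0.1716.
n = z²·p(1−p)/E² = 1.96² × 0.1716 / 0.058² = 3.8416 × 0.1716 / 0.003364 ≈ 195.96.
Rounding up gives n = 196.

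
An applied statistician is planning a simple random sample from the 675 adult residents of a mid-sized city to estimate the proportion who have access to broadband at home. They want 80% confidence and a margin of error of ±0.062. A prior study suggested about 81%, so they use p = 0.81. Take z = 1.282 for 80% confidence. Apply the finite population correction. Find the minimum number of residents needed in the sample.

Unadjusted: n₀ = 1.282² × 0.81 × 0.19 / 0.062² ≈ 65.80, so n₀ = 66.
Finite population correction with N = 675: n = n₀ / (1 + (n₀−1)/N) = 66 / (1 + 65/675) = 66 / 1.0963 ≈ 60.20.
Rounding up, n = 61.

61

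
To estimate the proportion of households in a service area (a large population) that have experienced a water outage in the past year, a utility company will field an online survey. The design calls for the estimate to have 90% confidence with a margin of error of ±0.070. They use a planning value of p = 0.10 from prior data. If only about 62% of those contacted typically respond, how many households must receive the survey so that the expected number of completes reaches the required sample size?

For 90% confidence, z = 1.645.
Completed interviews needed: n₀ = 1.645² × 0.0900 / 0.070² ≈ 49.70 → 50.
At a 62% response rate, contacts needed = 50 / 0.62 ≈ 80.65 → 81.

81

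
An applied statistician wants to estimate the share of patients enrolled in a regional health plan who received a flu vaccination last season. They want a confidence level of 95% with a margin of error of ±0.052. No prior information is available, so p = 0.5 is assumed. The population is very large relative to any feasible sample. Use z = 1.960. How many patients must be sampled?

356

With p = 0.5, p(1−p) = 0.25.
n = z²·p(1−p)/E² = 1.960² × 0.2500 / 0.052² = 3.8416 × 0.2500 / 0.002704 ≈ 355.18.
Rounding up gives n = 356.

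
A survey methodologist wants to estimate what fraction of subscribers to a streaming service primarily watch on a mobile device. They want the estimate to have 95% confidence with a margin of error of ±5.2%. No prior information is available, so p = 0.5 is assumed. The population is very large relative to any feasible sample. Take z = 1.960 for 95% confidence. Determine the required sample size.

With p = 0.5, p(1−p) = 0.25.
n = z²·p(1−p)/E² = 1.960² × 0.2500 / 0.052² = 3.8416 × 0.2500 / 0.002704 ≈ 355.18.
Rounding up gives n = 356.

356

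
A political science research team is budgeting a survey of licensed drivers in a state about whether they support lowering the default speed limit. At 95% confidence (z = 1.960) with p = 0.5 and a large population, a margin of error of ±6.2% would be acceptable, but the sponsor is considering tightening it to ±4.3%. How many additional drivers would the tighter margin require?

At ±6.2%: n = 1.960² × 0.2500 / 0.062² ≈ 249.84 → 250.
At ±4.3%: n = 1.960² × 0.2500 / 0.043² ≈ 519.42 → 520.
Additional respondents: 520 − 250 = 270.

270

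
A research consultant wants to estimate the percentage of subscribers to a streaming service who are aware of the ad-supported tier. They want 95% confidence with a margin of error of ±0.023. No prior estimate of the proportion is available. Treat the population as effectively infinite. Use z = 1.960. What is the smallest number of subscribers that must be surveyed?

1816

With no prior estimate, use p = 0.5, giving p(1−p) = 0.25.
n = z²·p(1−p)/E² = 1.960² × 0.2500 / 0.023² = 3.8416 × 0.2500 / 0.000529 ≈ 1815.50.
Rounding up gives n = 1816.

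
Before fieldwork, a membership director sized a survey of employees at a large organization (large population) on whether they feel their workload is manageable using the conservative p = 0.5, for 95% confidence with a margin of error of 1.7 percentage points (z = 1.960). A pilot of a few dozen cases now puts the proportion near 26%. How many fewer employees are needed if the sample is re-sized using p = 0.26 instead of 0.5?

766

Conservative (p = 0.5): n = 1.960² × 0.25 / 0.017² ≈ 3323.18 → 3324.
Using p = 0.26: p(1−p) = 0.1924, so n = 1.960² × 0.1924 / 0.017² ≈ 2557.52 → 2558.
Reduction: 3324 − 2558 = 766.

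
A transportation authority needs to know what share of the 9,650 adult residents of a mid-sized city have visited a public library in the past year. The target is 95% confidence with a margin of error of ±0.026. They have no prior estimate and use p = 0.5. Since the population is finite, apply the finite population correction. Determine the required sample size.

1239

For 95% confidence, z = 1.960.
Unadjusted: n₀ = 1.960² × 0.50 × 0.50 / 0.026² ≈ 1420.71, so n₀ = 1421.
Finite population correction with N = 9,650: n = n₀ / (1 + (n₀−1)/N) = 1421 / (1 + 1420/9650) = 1421 / 1.1472 ≈ 1238.72.
Rounding up, n = 1239.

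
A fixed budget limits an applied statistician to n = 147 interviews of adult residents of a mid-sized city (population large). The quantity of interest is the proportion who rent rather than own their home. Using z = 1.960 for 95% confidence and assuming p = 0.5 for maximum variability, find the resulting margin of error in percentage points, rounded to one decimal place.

SE(p̂) = √[p(1−p)/n] = √[0.2500/147] = 0.04124.
E = z × SE = 1.960 × 0.04124 = 0.08083, or 8.1 percentage points.

8.1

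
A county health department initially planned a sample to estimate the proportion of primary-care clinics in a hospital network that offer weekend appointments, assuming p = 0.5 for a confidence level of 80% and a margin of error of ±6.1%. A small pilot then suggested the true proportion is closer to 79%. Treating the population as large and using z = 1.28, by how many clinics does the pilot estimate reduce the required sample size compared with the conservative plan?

Conservative (p = 0.5): n = 1.28² × 0.25 / 0.061² ≈ 110.08 → 111.
Using p = 0.79: p(1−p) = 0.1659, so n = 1.28² × 0.1659 / 0.061² ≈ 73.05 → 74.
Reduction: 111 − 74 = 37.

37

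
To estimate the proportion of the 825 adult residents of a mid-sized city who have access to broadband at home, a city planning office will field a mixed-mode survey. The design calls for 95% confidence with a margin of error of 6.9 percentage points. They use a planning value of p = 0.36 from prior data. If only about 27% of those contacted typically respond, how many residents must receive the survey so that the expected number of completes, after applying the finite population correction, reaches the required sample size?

563

For 95% confidence, z = 1.960.
Completed interviews needed (unadjusted): n₀ = 1.960² × 0.2304 / 0.069² ≈ 185.91 → 186.
FPC for N = 825: n = 186 / (1 + 185/825) = 186 / 1.2242 ≈ 151.93 → 152.
At a 27% response rate, contacts needed = 152 / 0.27 ≈ 562.96 → 563.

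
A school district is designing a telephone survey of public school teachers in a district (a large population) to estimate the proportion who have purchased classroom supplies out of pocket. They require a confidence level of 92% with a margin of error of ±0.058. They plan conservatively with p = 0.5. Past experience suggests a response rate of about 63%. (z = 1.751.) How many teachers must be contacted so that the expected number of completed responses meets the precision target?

362

Completed interviews needed: n₀ = 1.751² × 0.2500 / 0.058² ≈ 227.85 → 228.
At a 63% response rate, contacts needed = 228 / 0.63 ≈ 361.90 → 362.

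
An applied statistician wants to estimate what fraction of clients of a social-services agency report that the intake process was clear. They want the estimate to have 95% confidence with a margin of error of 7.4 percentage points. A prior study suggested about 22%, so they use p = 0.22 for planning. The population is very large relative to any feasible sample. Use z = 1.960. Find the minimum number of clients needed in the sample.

121

With p = 0.22, p(1−p) = 0.1716.
n = z²·p(1−p)/E² = 1.960² × 0.1716 / 0.074² = 3.8416 × 0.1716 / 0.005476 ≈ 120.38.
Rounding up gives n = 121.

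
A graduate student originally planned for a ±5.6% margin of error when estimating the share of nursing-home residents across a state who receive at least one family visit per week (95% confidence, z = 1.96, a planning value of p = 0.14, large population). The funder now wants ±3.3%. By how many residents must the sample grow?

277

At ±5.6%: n = 1.96² × 0.1204 / 0.056² ≈ 147.49 → 148.
At ±3.3%: n = 1.96² × 0.1204 / 0.033² ≈ 424.73 → 425.
Additional respondents: 425 − 148 = 277.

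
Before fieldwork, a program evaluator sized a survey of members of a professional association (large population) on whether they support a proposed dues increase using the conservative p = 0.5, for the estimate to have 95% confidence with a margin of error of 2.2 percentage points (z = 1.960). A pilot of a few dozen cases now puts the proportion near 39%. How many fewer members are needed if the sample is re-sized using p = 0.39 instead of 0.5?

96

Conservative (p = 0.5): n = 1.960² × 0.25 / 0.022² ≈ 1984.30 → 1985.
Using p = 0.39: p(1−p) = 0.2379, so n = 1.960² × 0.2379 / 0.022² ≈ 1888.26 → 1889.
Reduction: 1985 − 1889 = 96.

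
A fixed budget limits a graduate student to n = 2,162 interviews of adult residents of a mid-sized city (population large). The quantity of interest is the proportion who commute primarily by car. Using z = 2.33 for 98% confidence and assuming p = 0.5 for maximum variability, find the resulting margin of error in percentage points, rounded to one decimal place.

SE(p̂) = √[p(1−p)/n] = √[0.2500/2162] = 0.01075.
E = z × SE = 2.33 × 0.01075 = 0.02506, or 2.5 percentage points.

2.5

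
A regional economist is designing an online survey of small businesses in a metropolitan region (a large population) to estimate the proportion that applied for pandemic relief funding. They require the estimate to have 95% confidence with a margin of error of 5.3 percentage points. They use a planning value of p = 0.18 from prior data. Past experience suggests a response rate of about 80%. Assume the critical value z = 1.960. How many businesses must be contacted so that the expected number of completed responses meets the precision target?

Completed interviews needed: n₀ = 1.960² × 0.1476 / 0.053² ≈ 201.86 → 202.
At an 80% response rate, contacts needed = 202 / 0.80 ≈ 252.50 → 253.

253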